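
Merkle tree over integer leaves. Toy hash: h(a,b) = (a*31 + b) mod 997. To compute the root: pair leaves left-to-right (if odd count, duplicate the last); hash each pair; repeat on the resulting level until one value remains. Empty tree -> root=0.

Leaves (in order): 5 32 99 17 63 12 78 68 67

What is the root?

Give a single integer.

L0: [5, 32, 99, 17, 63, 12, 78, 68, 67]
L1: h(5,32)=(5*31+32)%997=187 h(99,17)=(99*31+17)%997=95 h(63,12)=(63*31+12)%997=968 h(78,68)=(78*31+68)%997=492 h(67,67)=(67*31+67)%997=150 -> [187, 95, 968, 492, 150]
L2: h(187,95)=(187*31+95)%997=907 h(968,492)=(968*31+492)%997=590 h(150,150)=(150*31+150)%997=812 -> [907, 590, 812]
L3: h(907,590)=(907*31+590)%997=791 h(812,812)=(812*31+812)%997=62 -> [791, 62]
L4: h(791,62)=(791*31+62)%997=655 -> [655]

Answer: 655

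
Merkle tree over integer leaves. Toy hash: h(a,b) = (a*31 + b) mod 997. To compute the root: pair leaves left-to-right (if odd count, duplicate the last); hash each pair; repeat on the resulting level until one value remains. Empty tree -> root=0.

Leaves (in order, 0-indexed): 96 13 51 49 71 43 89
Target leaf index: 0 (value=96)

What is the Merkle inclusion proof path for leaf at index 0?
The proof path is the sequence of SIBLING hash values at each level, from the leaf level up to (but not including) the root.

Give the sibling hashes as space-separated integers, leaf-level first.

Answer: 13 633 628

Derivation:
L0 (leaves): [96, 13, 51, 49, 71, 43, 89], target index=0
L1: h(96,13)=(96*31+13)%997=995 [pair 0] h(51,49)=(51*31+49)%997=633 [pair 1] h(71,43)=(71*31+43)%997=250 [pair 2] h(89,89)=(89*31+89)%997=854 [pair 3] -> [995, 633, 250, 854]
  Sibling for proof at L0: 13
L2: h(995,633)=(995*31+633)%997=571 [pair 0] h(250,854)=(250*31+854)%997=628 [pair 1] -> [571, 628]
  Sibling for proof at L1: 633
L3: h(571,628)=(571*31+628)%997=383 [pair 0] -> [383]
  Sibling for proof at L2: 628
Root: 383
Proof path (sibling hashes from leaf to root): [13, 633, 628]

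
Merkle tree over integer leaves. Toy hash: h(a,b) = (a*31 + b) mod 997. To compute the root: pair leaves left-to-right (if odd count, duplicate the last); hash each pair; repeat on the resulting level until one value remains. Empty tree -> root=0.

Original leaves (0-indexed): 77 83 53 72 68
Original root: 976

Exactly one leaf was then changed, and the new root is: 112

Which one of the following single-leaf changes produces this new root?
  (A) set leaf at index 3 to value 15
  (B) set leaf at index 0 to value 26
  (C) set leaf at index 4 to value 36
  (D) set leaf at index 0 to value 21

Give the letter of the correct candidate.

Answer: C

Derivation:
Original leaves: [77, 83, 53, 72, 68]
Target new root: 112
Try each candidate change and compute the resulting root:
Candidate A: set leaf[3] = 15 -> leaves = [77, 83, 53, 15, 68]
  L0: [77, 83, 53, 15, 68]
  L1: h(77,83)=(77*31+83)%997=476 h(53,15)=(53*31+15)%997=661 h(68,68)=(68*31+68)%997=182 -> [476, 661, 182]
  L2: h(476,661)=(476*31+661)%997=462 h(182,182)=(182*31+182)%997=839 -> [462, 839]
  L3: h(462,839)=(462*31+839)%997=206 -> [206]
  root = 206 != target 112
Candidate B: set leaf[0] = 26 -> leaves = [26, 83, 53, 72, 68]
  L0: [26, 83, 53, 72, 68]
  L1: h(26,83)=(26*31+83)%997=889 h(53,72)=(53*31+72)%997=718 h(68,68)=(68*31+68)%997=182 -> [889, 718, 182]
  L2: h(889,718)=(889*31+718)%997=361 h(182,182)=(182*31+182)%997=839 -> [361, 839]
  L3: h(361,839)=(361*31+839)%997=66 -> [66]
  root = 66 != target 112
Candidate C: set leaf[4] = 36 -> leaves = [77, 83, 53, 72, 36]
  L0: [77, 83, 53, 72, 36]
  L1: h(77,83)=(77*31+83)%997=476 h(53,72)=(53*31+72)%997=718 h(36,36)=(36*31+36)%997=155 -> [476, 718, 155]
  L2: h(476,718)=(476*31+718)%997=519 h(155,155)=(155*31+155)%997=972 -> [519, 972]
  L3: h(519,972)=(519*31+972)%997=112 -> [112]
  root = 112 == target 112  ** MATCH **
Candidate D: set leaf[0] = 21 -> leaves = [21, 83, 53, 72, 68]
  L0: [21, 83, 53, 72, 68]
  L1: h(21,83)=(21*31+83)%997=734 h(53,72)=(53*31+72)%997=718 h(68,68)=(68*31+68)%997=182 -> [734, 718, 182]
  L2: h(734,718)=(734*31+718)%997=541 h(182,182)=(182*31+182)%997=839 -> [541, 839]
  L3: h(541,839)=(541*31+839)%997=661 -> [661]
  root = 661 != target 112
Candidate C produces the target root.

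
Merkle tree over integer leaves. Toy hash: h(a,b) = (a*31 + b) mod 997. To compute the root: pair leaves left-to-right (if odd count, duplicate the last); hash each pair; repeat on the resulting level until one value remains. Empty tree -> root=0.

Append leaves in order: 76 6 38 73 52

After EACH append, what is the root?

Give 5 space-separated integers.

After append 76 (leaves=[76]):
  L0: [76]
  root=76
After append 6 (leaves=[76, 6]):
  L0: [76, 6]
  L1: h(76,6)=(76*31+6)%997=368 -> [368]
  root=368
After append 38 (leaves=[76, 6, 38]):
  L0: [76, 6, 38]
  L1: h(76,6)=(76*31+6)%997=368 h(38,38)=(38*31+38)%997=219 -> [368, 219]
  L2: h(368,219)=(368*31+219)%997=660 -> [660]
  root=660
After append 73 (leaves=[76, 6, 38, 73]):
  L0: [76, 6, 38, 73]
  L1: h(76,6)=(76*31+6)%997=368 h(38,73)=(38*31+73)%997=254 -> [368, 254]
  L2: h(368,254)=(368*31+254)%997=695 -> [695]
  root=695
After append 52 (leaves=[76, 6, 38, 73, 52]):
  L0: [76, 6, 38, 73, 52]
  L1: h(76,6)=(76*31+6)%997=368 h(38,73)=(38*31+73)%997=254 h(52,52)=(52*31+52)%997=667 -> [368, 254, 667]
  L2: h(368,254)=(368*31+254)%997=695 h(667,667)=(667*31+667)%997=407 -> [695, 407]
  L3: h(695,407)=(695*31+407)%997=18 -> [18]
  root=18

Answer: 76 368 660 695 18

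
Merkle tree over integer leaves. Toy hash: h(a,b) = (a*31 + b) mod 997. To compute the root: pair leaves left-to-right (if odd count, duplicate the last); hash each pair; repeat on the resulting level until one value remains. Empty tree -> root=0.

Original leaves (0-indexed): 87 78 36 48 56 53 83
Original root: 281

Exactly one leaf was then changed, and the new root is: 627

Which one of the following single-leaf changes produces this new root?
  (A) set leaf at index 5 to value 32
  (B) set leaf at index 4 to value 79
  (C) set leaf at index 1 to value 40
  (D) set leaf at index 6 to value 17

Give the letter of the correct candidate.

Answer: A

Derivation:
Original leaves: [87, 78, 36, 48, 56, 53, 83]
Target new root: 627
Try each candidate change and compute the resulting root:
Candidate A: set leaf[5] = 32 -> leaves = [87, 78, 36, 48, 56, 32, 83]
  L0: [87, 78, 36, 48, 56, 32, 83]
  L1: h(87,78)=(87*31+78)%997=781 h(36,48)=(36*31+48)%997=167 h(56,32)=(56*31+32)%997=771 h(83,83)=(83*31+83)%997=662 -> [781, 167, 771, 662]
  L2: h(781,167)=(781*31+167)%997=450 h(771,662)=(771*31+662)%997=635 -> [450, 635]
  L3: h(450,635)=(450*31+635)%997=627 -> [627]
  root = 627 == target 627  ** MATCH **
Candidate B: set leaf[4] = 79 -> leaves = [87, 78, 36, 48, 79, 53, 83]
  L0: [87, 78, 36, 48, 79, 53, 83]
  L1: h(87,78)=(87*31+78)%997=781 h(36,48)=(36*31+48)%997=167 h(79,53)=(79*31+53)%997=508 h(83,83)=(83*31+83)%997=662 -> [781, 167, 508, 662]
  L2: h(781,167)=(781*31+167)%997=450 h(508,662)=(508*31+662)%997=458 -> [450, 458]
  L3: h(450,458)=(450*31+458)%997=450 -> [450]
  root = 450 != target 627
Candidate C: set leaf[1] = 40 -> leaves = [87, 40, 36, 48, 56, 53, 83]
  L0: [87, 40, 36, 48, 56, 53, 83]
  L1: h(87,40)=(87*31+40)%997=743 h(36,48)=(36*31+48)%997=167 h(56,53)=(56*31+53)%997=792 h(83,83)=(83*31+83)%997=662 -> [743, 167, 792, 662]
  L2: h(743,167)=(743*31+167)%997=269 h(792,662)=(792*31+662)%997=289 -> [269, 289]
  L3: h(269,289)=(269*31+289)%997=652 -> [652]
  root = 652 != target 627
Candidate D: set leaf[6] = 17 -> leaves = [87, 78, 36, 48, 56, 53, 17]
  L0: [87, 78, 36, 48, 56, 53, 17]
  L1: h(87,78)=(87*31+78)%997=781 h(36,48)=(36*31+48)%997=167 h(56,53)=(56*31+53)%997=792 h(17,17)=(17*31+17)%997=544 -> [781, 167, 792, 544]
  L2: h(781,167)=(781*31+167)%997=450 h(792,544)=(792*31+544)%997=171 -> [450, 171]
  L3: h(450,171)=(450*31+171)%997=163 -> [163]
  root = 163 != target 627
Candidate A produces the target root.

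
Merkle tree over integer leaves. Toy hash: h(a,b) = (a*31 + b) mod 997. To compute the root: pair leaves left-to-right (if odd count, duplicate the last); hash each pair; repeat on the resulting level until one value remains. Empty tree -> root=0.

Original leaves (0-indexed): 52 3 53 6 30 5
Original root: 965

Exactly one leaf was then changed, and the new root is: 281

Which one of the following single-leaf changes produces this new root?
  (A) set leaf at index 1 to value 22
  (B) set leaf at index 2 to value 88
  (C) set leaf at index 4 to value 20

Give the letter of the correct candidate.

Original leaves: [52, 3, 53, 6, 30, 5]
Target new root: 281
Try each candidate change and compute the resulting root:
Candidate A: set leaf[1] = 22 -> leaves = [52, 22, 53, 6, 30, 5]
  L0: [52, 22, 53, 6, 30, 5]
  L1: h(52,22)=(52*31+22)%997=637 h(53,6)=(53*31+6)%997=652 h(30,5)=(30*31+5)%997=935 -> [637, 652, 935]
  L2: h(637,652)=(637*31+652)%997=459 h(935,935)=(935*31+935)%997=10 -> [459, 10]
  L3: h(459,10)=(459*31+10)%997=281 -> [281]
  root = 281 == target 281  ** MATCH **
Candidate B: set leaf[2] = 88 -> leaves = [52, 3, 88, 6, 30, 5]
  L0: [52, 3, 88, 6, 30, 5]
  L1: h(52,3)=(52*31+3)%997=618 h(88,6)=(88*31+6)%997=740 h(30,5)=(30*31+5)%997=935 -> [618, 740, 935]
  L2: h(618,740)=(618*31+740)%997=955 h(935,935)=(935*31+935)%997=10 -> [955, 10]
  L3: h(955,10)=(955*31+10)%997=702 -> [702]
  root = 702 != target 281
Candidate C: set leaf[4] = 20 -> leaves = [52, 3, 53, 6, 20, 5]
  L0: [52, 3, 53, 6, 20, 5]
  L1: h(52,3)=(52*31+3)%997=618 h(53,6)=(53*31+6)%997=652 h(20,5)=(20*31+5)%997=625 -> [618, 652, 625]
  L2: h(618,652)=(618*31+652)%997=867 h(625,625)=(625*31+625)%997=60 -> [867, 60]
  L3: h(867,60)=(867*31+60)%997=18 -> [18]
  root = 18 != target 281
Candidate A produces the target root.

Answer: A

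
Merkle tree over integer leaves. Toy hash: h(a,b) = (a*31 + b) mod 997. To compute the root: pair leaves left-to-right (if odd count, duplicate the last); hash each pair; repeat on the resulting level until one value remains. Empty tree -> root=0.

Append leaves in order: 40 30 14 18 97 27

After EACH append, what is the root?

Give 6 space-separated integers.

After append 40 (leaves=[40]):
  L0: [40]
  root=40
After append 30 (leaves=[40, 30]):
  L0: [40, 30]
  L1: h(40,30)=(40*31+30)%997=273 -> [273]
  root=273
After append 14 (leaves=[40, 30, 14]):
  L0: [40, 30, 14]
  L1: h(40,30)=(40*31+30)%997=273 h(14,14)=(14*31+14)%997=448 -> [273, 448]
  L2: h(273,448)=(273*31+448)%997=935 -> [935]
  root=935
After append 18 (leaves=[40, 30, 14, 18]):
  L0: [40, 30, 14, 18]
  L1: h(40,30)=(40*31+30)%997=273 h(14,18)=(14*31+18)%997=452 -> [273, 452]
  L2: h(273,452)=(273*31+452)%997=939 -> [939]
  root=939
After append 97 (leaves=[40, 30, 14, 18, 97]):
  L0: [40, 30, 14, 18, 97]
  L1: h(40,30)=(40*31+30)%997=273 h(14,18)=(14*31+18)%997=452 h(97,97)=(97*31+97)%997=113 -> [273, 452, 113]
  L2: h(273,452)=(273*31+452)%997=939 h(113,113)=(113*31+113)%997=625 -> [939, 625]
  L3: h(939,625)=(939*31+625)%997=821 -> [821]
  root=821
After append 27 (leaves=[40, 30, 14, 18, 97, 27]):
  L0: [40, 30, 14, 18, 97, 27]
  L1: h(40,30)=(40*31+30)%997=273 h(14,18)=(14*31+18)%997=452 h(97,27)=(97*31+27)%997=43 -> [273, 452, 43]
  L2: h(273,452)=(273*31+452)%997=939 h(43,43)=(43*31+43)%997=379 -> [939, 379]
  L3: h(939,379)=(939*31+379)%997=575 -> [575]
  root=575

Answer: 40 273 935 939 821 575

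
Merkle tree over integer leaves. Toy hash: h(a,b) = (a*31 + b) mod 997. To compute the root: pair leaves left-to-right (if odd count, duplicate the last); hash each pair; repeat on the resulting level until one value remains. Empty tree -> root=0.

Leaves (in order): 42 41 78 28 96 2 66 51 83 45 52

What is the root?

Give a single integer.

L0: [42, 41, 78, 28, 96, 2, 66, 51, 83, 45, 52]
L1: h(42,41)=(42*31+41)%997=346 h(78,28)=(78*31+28)%997=452 h(96,2)=(96*31+2)%997=984 h(66,51)=(66*31+51)%997=103 h(83,45)=(83*31+45)%997=624 h(52,52)=(52*31+52)%997=667 -> [346, 452, 984, 103, 624, 667]
L2: h(346,452)=(346*31+452)%997=211 h(984,103)=(984*31+103)%997=697 h(624,667)=(624*31+667)%997=71 -> [211, 697, 71]
L3: h(211,697)=(211*31+697)%997=259 h(71,71)=(71*31+71)%997=278 -> [259, 278]
L4: h(259,278)=(259*31+278)%997=331 -> [331]

Answer: 331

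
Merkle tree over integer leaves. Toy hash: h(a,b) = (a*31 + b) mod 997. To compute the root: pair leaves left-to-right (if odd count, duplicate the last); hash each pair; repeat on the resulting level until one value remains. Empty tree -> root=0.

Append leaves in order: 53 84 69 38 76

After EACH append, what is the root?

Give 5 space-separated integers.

Answer: 53 730 910 879 388

Derivation:
After append 53 (leaves=[53]):
  L0: [53]
  root=53
After append 84 (leaves=[53, 84]):
  L0: [53, 84]
  L1: h(53,84)=(53*31+84)%997=730 -> [730]
  root=730
After append 69 (leaves=[53, 84, 69]):
  L0: [53, 84, 69]
  L1: h(53,84)=(53*31+84)%997=730 h(69,69)=(69*31+69)%997=214 -> [730, 214]
  L2: h(730,214)=(730*31+214)%997=910 -> [910]
  root=910
After append 38 (leaves=[53, 84, 69, 38]):
  L0: [53, 84, 69, 38]
  L1: h(53,84)=(53*31+84)%997=730 h(69,38)=(69*31+38)%997=183 -> [730, 183]
  L2: h(730,183)=(730*31+183)%997=879 -> [879]
  root=879
After append 76 (leaves=[53, 84, 69, 38, 76]):
  L0: [53, 84, 69, 38, 76]
  L1: h(53,84)=(53*31+84)%997=730 h(69,38)=(69*31+38)%997=183 h(76,76)=(76*31+76)%997=438 -> [730, 183, 438]
  L2: h(730,183)=(730*31+183)%997=879 h(438,438)=(438*31+438)%997=58 -> [879, 58]
  L3: h(879,58)=(879*31+58)%997=388 -> [388]
  root=388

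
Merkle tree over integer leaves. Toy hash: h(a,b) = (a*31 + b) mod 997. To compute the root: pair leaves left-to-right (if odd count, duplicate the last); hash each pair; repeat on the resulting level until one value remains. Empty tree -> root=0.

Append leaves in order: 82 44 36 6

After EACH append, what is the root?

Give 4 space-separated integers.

Answer: 82 592 561 531

Derivation:
After append 82 (leaves=[82]):
  L0: [82]
  root=82
After append 44 (leaves=[82, 44]):
  L0: [82, 44]
  L1: h(82,44)=(82*31+44)%997=592 -> [592]
  root=592
After append 36 (leaves=[82, 44, 36]):
  L0: [82, 44, 36]
  L1: h(82,44)=(82*31+44)%997=592 h(36,36)=(36*31+36)%997=155 -> [592, 155]
  L2: h(592,155)=(592*31+155)%997=561 -> [561]
  root=561
After append 6 (leaves=[82, 44, 36, 6]):
  L0: [82, 44, 36, 6]
  L1: h(82,44)=(82*31+44)%997=592 h(36,6)=(36*31+6)%997=125 -> [592, 125]
  L2: h(592,125)=(592*31+125)%997=531 -> [531]
  root=531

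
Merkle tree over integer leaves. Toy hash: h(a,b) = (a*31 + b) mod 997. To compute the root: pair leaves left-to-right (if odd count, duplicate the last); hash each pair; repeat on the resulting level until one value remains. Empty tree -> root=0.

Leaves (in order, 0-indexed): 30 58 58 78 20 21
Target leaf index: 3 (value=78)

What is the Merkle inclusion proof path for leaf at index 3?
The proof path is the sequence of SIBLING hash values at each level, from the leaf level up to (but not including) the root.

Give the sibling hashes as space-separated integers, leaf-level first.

L0 (leaves): [30, 58, 58, 78, 20, 21], target index=3
L1: h(30,58)=(30*31+58)%997=988 [pair 0] h(58,78)=(58*31+78)%997=879 [pair 1] h(20,21)=(20*31+21)%997=641 [pair 2] -> [988, 879, 641]
  Sibling for proof at L0: 58
L2: h(988,879)=(988*31+879)%997=600 [pair 0] h(641,641)=(641*31+641)%997=572 [pair 1] -> [600, 572]
  Sibling for proof at L1: 988
L3: h(600,572)=(600*31+572)%997=229 [pair 0] -> [229]
  Sibling for proof at L2: 572
Root: 229
Proof path (sibling hashes from leaf to root): [58, 988, 572]

Answer: 58 988 572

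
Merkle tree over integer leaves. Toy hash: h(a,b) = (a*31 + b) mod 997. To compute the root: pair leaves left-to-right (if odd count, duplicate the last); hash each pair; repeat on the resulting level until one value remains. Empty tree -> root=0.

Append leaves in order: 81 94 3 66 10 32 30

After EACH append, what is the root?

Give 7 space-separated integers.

Answer: 81 611 94 157 152 856 477

Derivation:
After append 81 (leaves=[81]):
  L0: [81]
  root=81
After append 94 (leaves=[81, 94]):
  L0: [81, 94]
  L1: h(81,94)=(81*31+94)%997=611 -> [611]
  root=611
After append 3 (leaves=[81, 94, 3]):
  L0: [81, 94, 3]
  L1: h(81,94)=(81*31+94)%997=611 h(3,3)=(3*31+3)%997=96 -> [611, 96]
  L2: h(611,96)=(611*31+96)%997=94 -> [94]
  root=94
After append 66 (leaves=[81, 94, 3, 66]):
  L0: [81, 94, 3, 66]
  L1: h(81,94)=(81*31+94)%997=611 h(3,66)=(3*31+66)%997=159 -> [611, 159]
  L2: h(611,159)=(611*31+159)%997=157 -> [157]
  root=157
After append 10 (leaves=[81, 94, 3, 66, 10]):
  L0: [81, 94, 3, 66, 10]
  L1: h(81,94)=(81*31+94)%997=611 h(3,66)=(3*31+66)%997=159 h(10,10)=(10*31+10)%997=320 -> [611, 159, 320]
  L2: h(611,159)=(611*31+159)%997=157 h(320,320)=(320*31+320)%997=270 -> [157, 270]
  L3: h(157,270)=(157*31+270)%997=152 -> [152]
  root=152
After append 32 (leaves=[81, 94, 3, 66, 10, 32]):
  L0: [81, 94, 3, 66, 10, 32]
  L1: h(81,94)=(81*31+94)%997=611 h(3,66)=(3*31+66)%997=159 h(10,32)=(10*31+32)%997=342 -> [611, 159, 342]
  L2: h(611,159)=(611*31+159)%997=157 h(342,342)=(342*31+342)%997=974 -> [157, 974]
  L3: h(157,974)=(157*31+974)%997=856 -> [856]
  root=856
After append 30 (leaves=[81, 94, 3, 66, 10, 32, 30]):
  L0: [81, 94, 3, 66, 10, 32, 30]
  L1: h(81,94)=(81*31+94)%997=611 h(3,66)=(3*31+66)%997=159 h(10,32)=(10*31+32)%997=342 h(30,30)=(30*31+30)%997=960 -> [611, 159, 342, 960]
  L2: h(611,159)=(611*31+159)%997=157 h(342,960)=(342*31+960)%997=595 -> [157, 595]
  L3: h(157,595)=(157*31+595)%997=477 -> [477]
  root=477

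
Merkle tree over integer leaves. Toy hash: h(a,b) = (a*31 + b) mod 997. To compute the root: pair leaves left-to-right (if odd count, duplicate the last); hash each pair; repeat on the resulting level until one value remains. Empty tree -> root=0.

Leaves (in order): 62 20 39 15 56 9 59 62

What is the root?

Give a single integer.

L0: [62, 20, 39, 15, 56, 9, 59, 62]
L1: h(62,20)=(62*31+20)%997=945 h(39,15)=(39*31+15)%997=227 h(56,9)=(56*31+9)%997=748 h(59,62)=(59*31+62)%997=894 -> [945, 227, 748, 894]
L2: h(945,227)=(945*31+227)%997=609 h(748,894)=(748*31+894)%997=154 -> [609, 154]
L3: h(609,154)=(609*31+154)%997=90 -> [90]

Answer: 90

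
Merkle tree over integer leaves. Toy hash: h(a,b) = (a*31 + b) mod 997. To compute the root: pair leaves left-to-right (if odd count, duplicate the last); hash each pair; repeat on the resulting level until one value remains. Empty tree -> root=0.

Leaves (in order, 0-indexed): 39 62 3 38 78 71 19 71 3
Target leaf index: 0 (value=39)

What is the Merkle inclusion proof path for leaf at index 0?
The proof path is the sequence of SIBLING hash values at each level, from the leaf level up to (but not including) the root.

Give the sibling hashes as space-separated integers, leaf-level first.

L0 (leaves): [39, 62, 3, 38, 78, 71, 19, 71, 3], target index=0
L1: h(39,62)=(39*31+62)%997=274 [pair 0] h(3,38)=(3*31+38)%997=131 [pair 1] h(78,71)=(78*31+71)%997=495 [pair 2] h(19,71)=(19*31+71)%997=660 [pair 3] h(3,3)=(3*31+3)%997=96 [pair 4] -> [274, 131, 495, 660, 96]
  Sibling for proof at L0: 62
L2: h(274,131)=(274*31+131)%997=649 [pair 0] h(495,660)=(495*31+660)%997=53 [pair 1] h(96,96)=(96*31+96)%997=81 [pair 2] -> [649, 53, 81]
  Sibling for proof at L1: 131
L3: h(649,53)=(649*31+53)%997=232 [pair 0] h(81,81)=(81*31+81)%997=598 [pair 1] -> [232, 598]
  Sibling for proof at L2: 53
L4: h(232,598)=(232*31+598)%997=811 [pair 0] -> [811]
  Sibling for proof at L3: 598
Root: 811
Proof path (sibling hashes from leaf to root): [62, 131, 53, 598]

Answer: 62 131 53 598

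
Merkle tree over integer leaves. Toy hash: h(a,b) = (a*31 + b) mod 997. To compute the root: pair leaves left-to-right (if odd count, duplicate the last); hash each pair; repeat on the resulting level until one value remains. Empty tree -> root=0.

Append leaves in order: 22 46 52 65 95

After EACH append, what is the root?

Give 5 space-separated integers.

After append 22 (leaves=[22]):
  L0: [22]
  root=22
After append 46 (leaves=[22, 46]):
  L0: [22, 46]
  L1: h(22,46)=(22*31+46)%997=728 -> [728]
  root=728
After append 52 (leaves=[22, 46, 52]):
  L0: [22, 46, 52]
  L1: h(22,46)=(22*31+46)%997=728 h(52,52)=(52*31+52)%997=667 -> [728, 667]
  L2: h(728,667)=(728*31+667)%997=304 -> [304]
  root=304
After append 65 (leaves=[22, 46, 52, 65]):
  L0: [22, 46, 52, 65]
  L1: h(22,46)=(22*31+46)%997=728 h(52,65)=(52*31+65)%997=680 -> [728, 680]
  L2: h(728,680)=(728*31+680)%997=317 -> [317]
  root=317
After append 95 (leaves=[22, 46, 52, 65, 95]):
  L0: [22, 46, 52, 65, 95]
  L1: h(22,46)=(22*31+46)%997=728 h(52,65)=(52*31+65)%997=680 h(95,95)=(95*31+95)%997=49 -> [728, 680, 49]
  L2: h(728,680)=(728*31+680)%997=317 h(49,49)=(49*31+49)%997=571 -> [317, 571]
  L3: h(317,571)=(317*31+571)%997=428 -> [428]
  root=428

Answer: 22 728 304 317 428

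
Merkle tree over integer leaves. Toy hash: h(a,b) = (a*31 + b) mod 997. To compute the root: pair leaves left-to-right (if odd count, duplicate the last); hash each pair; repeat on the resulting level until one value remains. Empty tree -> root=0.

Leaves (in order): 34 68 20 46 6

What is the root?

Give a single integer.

L0: [34, 68, 20, 46, 6]
L1: h(34,68)=(34*31+68)%997=125 h(20,46)=(20*31+46)%997=666 h(6,6)=(6*31+6)%997=192 -> [125, 666, 192]
L2: h(125,666)=(125*31+666)%997=553 h(192,192)=(192*31+192)%997=162 -> [553, 162]
L3: h(553,162)=(553*31+162)%997=356 -> [356]

Answer: 356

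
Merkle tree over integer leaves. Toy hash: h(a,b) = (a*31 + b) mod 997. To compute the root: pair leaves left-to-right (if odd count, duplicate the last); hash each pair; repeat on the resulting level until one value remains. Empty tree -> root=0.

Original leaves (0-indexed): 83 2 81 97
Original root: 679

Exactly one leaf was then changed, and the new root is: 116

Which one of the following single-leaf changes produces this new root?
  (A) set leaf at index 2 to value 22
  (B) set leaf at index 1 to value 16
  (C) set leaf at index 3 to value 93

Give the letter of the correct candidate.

Original leaves: [83, 2, 81, 97]
Target new root: 116
Try each candidate change and compute the resulting root:
Candidate A: set leaf[2] = 22 -> leaves = [83, 2, 22, 97]
  L0: [83, 2, 22, 97]
  L1: h(83,2)=(83*31+2)%997=581 h(22,97)=(22*31+97)%997=779 -> [581, 779]
  L2: h(581,779)=(581*31+779)%997=844 -> [844]
  root = 844 != target 116
Candidate B: set leaf[1] = 16 -> leaves = [83, 16, 81, 97]
  L0: [83, 16, 81, 97]
  L1: h(83,16)=(83*31+16)%997=595 h(81,97)=(81*31+97)%997=614 -> [595, 614]
  L2: h(595,614)=(595*31+614)%997=116 -> [116]
  root = 116 == target 116  ** MATCH **
Candidate C: set leaf[3] = 93 -> leaves = [83, 2, 81, 93]
  L0: [83, 2, 81, 93]
  L1: h(83,2)=(83*31+2)%997=581 h(81,93)=(81*31+93)%997=610 -> [581, 610]
  L2: h(581,610)=(581*31+610)%997=675 -> [675]
  root = 675 != target 116
Candidate B produces the target root.

Answer: B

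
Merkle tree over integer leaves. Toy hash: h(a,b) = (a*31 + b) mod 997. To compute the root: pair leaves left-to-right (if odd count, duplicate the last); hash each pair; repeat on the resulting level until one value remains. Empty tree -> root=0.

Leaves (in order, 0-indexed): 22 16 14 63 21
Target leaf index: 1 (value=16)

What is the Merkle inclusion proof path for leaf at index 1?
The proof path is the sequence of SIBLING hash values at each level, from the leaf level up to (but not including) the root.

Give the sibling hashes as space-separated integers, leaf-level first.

Answer: 22 497 567

Derivation:
L0 (leaves): [22, 16, 14, 63, 21], target index=1
L1: h(22,16)=(22*31+16)%997=698 [pair 0] h(14,63)=(14*31+63)%997=497 [pair 1] h(21,21)=(21*31+21)%997=672 [pair 2] -> [698, 497, 672]
  Sibling for proof at L0: 22
L2: h(698,497)=(698*31+497)%997=201 [pair 0] h(672,672)=(672*31+672)%997=567 [pair 1] -> [201, 567]
  Sibling for proof at L1: 497
L3: h(201,567)=(201*31+567)%997=816 [pair 0] -> [816]
  Sibling for proof at L2: 567
Root: 816
Proof path (sibling hashes from leaf to root): [22, 497, 567]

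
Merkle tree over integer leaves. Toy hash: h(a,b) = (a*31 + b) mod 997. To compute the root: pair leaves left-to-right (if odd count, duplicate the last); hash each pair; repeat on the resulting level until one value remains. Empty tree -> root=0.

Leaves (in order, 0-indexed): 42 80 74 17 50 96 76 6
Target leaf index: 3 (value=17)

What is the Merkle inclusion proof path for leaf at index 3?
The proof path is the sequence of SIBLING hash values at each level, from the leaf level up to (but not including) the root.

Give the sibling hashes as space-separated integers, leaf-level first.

Answer: 74 385 547

Derivation:
L0 (leaves): [42, 80, 74, 17, 50, 96, 76, 6], target index=3
L1: h(42,80)=(42*31+80)%997=385 [pair 0] h(74,17)=(74*31+17)%997=317 [pair 1] h(50,96)=(50*31+96)%997=649 [pair 2] h(76,6)=(76*31+6)%997=368 [pair 3] -> [385, 317, 649, 368]
  Sibling for proof at L0: 74
L2: h(385,317)=(385*31+317)%997=288 [pair 0] h(649,368)=(649*31+368)%997=547 [pair 1] -> [288, 547]
  Sibling for proof at L1: 385
L3: h(288,547)=(288*31+547)%997=502 [pair 0] -> [502]
  Sibling for proof at L2: 547
Root: 502
Proof path (sibling hashes from leaf to root): [74, 385, 547]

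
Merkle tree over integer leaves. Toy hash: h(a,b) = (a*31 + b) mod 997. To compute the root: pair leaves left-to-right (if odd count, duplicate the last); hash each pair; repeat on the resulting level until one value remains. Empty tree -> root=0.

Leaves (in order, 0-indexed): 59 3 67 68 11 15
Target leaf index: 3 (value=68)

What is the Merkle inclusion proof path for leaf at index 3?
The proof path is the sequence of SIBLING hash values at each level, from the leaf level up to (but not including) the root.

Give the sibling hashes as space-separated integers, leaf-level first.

L0 (leaves): [59, 3, 67, 68, 11, 15], target index=3
L1: h(59,3)=(59*31+3)%997=835 [pair 0] h(67,68)=(67*31+68)%997=151 [pair 1] h(11,15)=(11*31+15)%997=356 [pair 2] -> [835, 151, 356]
  Sibling for proof at L0: 67
L2: h(835,151)=(835*31+151)%997=114 [pair 0] h(356,356)=(356*31+356)%997=425 [pair 1] -> [114, 425]
  Sibling for proof at L1: 835
L3: h(114,425)=(114*31+425)%997=968 [pair 0] -> [968]
  Sibling for proof at L2: 425
Root: 968
Proof path (sibling hashes from leaf to root): [67, 835, 425]

Answer: 67 835 425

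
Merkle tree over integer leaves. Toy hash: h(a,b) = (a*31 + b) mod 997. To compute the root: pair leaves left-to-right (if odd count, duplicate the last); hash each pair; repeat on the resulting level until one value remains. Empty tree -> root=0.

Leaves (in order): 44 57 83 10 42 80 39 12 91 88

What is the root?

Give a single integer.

Answer: 964

Derivation:
L0: [44, 57, 83, 10, 42, 80, 39, 12, 91, 88]
L1: h(44,57)=(44*31+57)%997=424 h(83,10)=(83*31+10)%997=589 h(42,80)=(42*31+80)%997=385 h(39,12)=(39*31+12)%997=224 h(91,88)=(91*31+88)%997=915 -> [424, 589, 385, 224, 915]
L2: h(424,589)=(424*31+589)%997=772 h(385,224)=(385*31+224)%997=195 h(915,915)=(915*31+915)%997=367 -> [772, 195, 367]
L3: h(772,195)=(772*31+195)%997=199 h(367,367)=(367*31+367)%997=777 -> [199, 777]
L4: h(199,777)=(199*31+777)%997=964 -> [964]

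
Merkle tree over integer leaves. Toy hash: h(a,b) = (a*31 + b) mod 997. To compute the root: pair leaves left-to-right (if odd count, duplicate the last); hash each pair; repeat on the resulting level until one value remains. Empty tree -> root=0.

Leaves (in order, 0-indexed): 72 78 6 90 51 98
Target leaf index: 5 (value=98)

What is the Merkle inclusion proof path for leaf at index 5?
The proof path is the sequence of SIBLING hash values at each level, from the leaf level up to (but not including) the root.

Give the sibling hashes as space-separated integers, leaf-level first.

Answer: 51 682 102

Derivation:
L0 (leaves): [72, 78, 6, 90, 51, 98], target index=5
L1: h(72,78)=(72*31+78)%997=316 [pair 0] h(6,90)=(6*31+90)%997=276 [pair 1] h(51,98)=(51*31+98)%997=682 [pair 2] -> [316, 276, 682]
  Sibling for proof at L0: 51
L2: h(316,276)=(316*31+276)%997=102 [pair 0] h(682,682)=(682*31+682)%997=887 [pair 1] -> [102, 887]
  Sibling for proof at L1: 682
L3: h(102,887)=(102*31+887)%997=61 [pair 0] -> [61]
  Sibling for proof at L2: 102
Root: 61
Proof path (sibling hashes from leaf to root): [51, 682, 102]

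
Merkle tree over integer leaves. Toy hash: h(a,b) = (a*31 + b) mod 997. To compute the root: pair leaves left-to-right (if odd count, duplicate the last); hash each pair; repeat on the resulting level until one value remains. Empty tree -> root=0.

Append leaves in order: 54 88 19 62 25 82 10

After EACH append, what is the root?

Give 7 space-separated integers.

Answer: 54 765 395 438 295 125 585

Derivation:
After append 54 (leaves=[54]):
  L0: [54]
  root=54
After append 88 (leaves=[54, 88]):
  L0: [54, 88]
  L1: h(54,88)=(54*31+88)%997=765 -> [765]
  root=765
After append 19 (leaves=[54, 88, 19]):
  L0: [54, 88, 19]
  L1: h(54,88)=(54*31+88)%997=765 h(19,19)=(19*31+19)%997=608 -> [765, 608]
  L2: h(765,608)=(765*31+608)%997=395 -> [395]
  root=395
After append 62 (leaves=[54, 88, 19, 62]):
  L0: [54, 88, 19, 62]
  L1: h(54,88)=(54*31+88)%997=765 h(19,62)=(19*31+62)%997=651 -> [765, 651]
  L2: h(765,651)=(765*31+651)%997=438 -> [438]
  root=438
After append 25 (leaves=[54, 88, 19, 62, 25]):
  L0: [54, 88, 19, 62, 25]
  L1: h(54,88)=(54*31+88)%997=765 h(19,62)=(19*31+62)%997=651 h(25,25)=(25*31+25)%997=800 -> [765, 651, 800]
  L2: h(765,651)=(765*31+651)%997=438 h(800,800)=(800*31+800)%997=675 -> [438, 675]
  L3: h(438,675)=(438*31+675)%997=295 -> [295]
  root=295
After append 82 (leaves=[54, 88, 19, 62, 25, 82]):
  L0: [54, 88, 19, 62, 25, 82]
  L1: h(54,88)=(54*31+88)%997=765 h(19,62)=(19*31+62)%997=651 h(25,82)=(25*31+82)%997=857 -> [765, 651, 857]
  L2: h(765,651)=(765*31+651)%997=438 h(857,857)=(857*31+857)%997=505 -> [438, 505]
  L3: h(438,505)=(438*31+505)%997=125 -> [125]
  root=125
After append 10 (leaves=[54, 88, 19, 62, 25, 82, 10]):
  L0: [54, 88, 19, 62, 25, 82, 10]
  L1: h(54,88)=(54*31+88)%997=765 h(19,62)=(19*31+62)%997=651 h(25,82)=(25*31+82)%997=857 h(10,10)=(10*31+10)%997=320 -> [765, 651, 857, 320]
  L2: h(765,651)=(765*31+651)%997=438 h(857,320)=(857*31+320)%997=965 -> [438, 965]
  L3: h(438,965)=(438*31+965)%997=585 -> [585]
  root=585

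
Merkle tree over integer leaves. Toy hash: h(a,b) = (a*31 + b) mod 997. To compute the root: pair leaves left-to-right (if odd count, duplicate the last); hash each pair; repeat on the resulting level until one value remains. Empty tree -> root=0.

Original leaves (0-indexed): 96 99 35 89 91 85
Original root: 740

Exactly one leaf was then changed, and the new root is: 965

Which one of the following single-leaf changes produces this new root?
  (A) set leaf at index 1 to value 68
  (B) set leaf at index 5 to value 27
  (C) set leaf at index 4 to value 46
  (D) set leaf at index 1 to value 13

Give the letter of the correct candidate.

Answer: C

Derivation:
Original leaves: [96, 99, 35, 89, 91, 85]
Target new root: 965
Try each candidate change and compute the resulting root:
Candidate A: set leaf[1] = 68 -> leaves = [96, 68, 35, 89, 91, 85]
  L0: [96, 68, 35, 89, 91, 85]
  L1: h(96,68)=(96*31+68)%997=53 h(35,89)=(35*31+89)%997=177 h(91,85)=(91*31+85)%997=912 -> [53, 177, 912]
  L2: h(53,177)=(53*31+177)%997=823 h(912,912)=(912*31+912)%997=271 -> [823, 271]
  L3: h(823,271)=(823*31+271)%997=859 -> [859]
  root = 859 != target 965
Candidate B: set leaf[5] = 27 -> leaves = [96, 99, 35, 89, 91, 27]
  L0: [96, 99, 35, 89, 91, 27]
  L1: h(96,99)=(96*31+99)%997=84 h(35,89)=(35*31+89)%997=177 h(91,27)=(91*31+27)%997=854 -> [84, 177, 854]
  L2: h(84,177)=(84*31+177)%997=787 h(854,854)=(854*31+854)%997=409 -> [787, 409]
  L3: h(787,409)=(787*31+409)%997=878 -> [878]
  root = 878 != target 965
Candidate C: set leaf[4] = 46 -> leaves = [96, 99, 35, 89, 46, 85]
  L0: [96, 99, 35, 89, 46, 85]
  L1: h(96,99)=(96*31+99)%997=84 h(35,89)=(35*31+89)%997=177 h(46,85)=(46*31+85)%997=514 -> [84, 177, 514]
  L2: h(84,177)=(84*31+177)%997=787 h(514,514)=(514*31+514)%997=496 -> [787, 496]
  L3: h(787,496)=(787*31+496)%997=965 -> [965]
  root = 965 == target 965  ** MATCH **
Candidate D: set leaf[1] = 13 -> leaves = [96, 13, 35, 89, 91, 85]
  L0: [96, 13, 35, 89, 91, 85]
  L1: h(96,13)=(96*31+13)%997=995 h(35,89)=(35*31+89)%997=177 h(91,85)=(91*31+85)%997=912 -> [995, 177, 912]
  L2: h(995,177)=(995*31+177)%997=115 h(912,912)=(912*31+912)%997=271 -> [115, 271]
  L3: h(115,271)=(115*31+271)%997=845 -> [845]
  root = 845 != target 965
Candidate C produces the target root.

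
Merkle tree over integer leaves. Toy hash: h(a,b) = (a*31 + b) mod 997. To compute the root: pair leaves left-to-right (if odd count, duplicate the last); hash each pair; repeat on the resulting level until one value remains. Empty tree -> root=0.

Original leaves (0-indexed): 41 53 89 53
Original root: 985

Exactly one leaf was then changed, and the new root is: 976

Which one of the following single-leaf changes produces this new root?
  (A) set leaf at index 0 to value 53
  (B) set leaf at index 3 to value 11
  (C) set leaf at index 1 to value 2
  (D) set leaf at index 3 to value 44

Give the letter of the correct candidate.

Original leaves: [41, 53, 89, 53]
Target new root: 976
Try each candidate change and compute the resulting root:
Candidate A: set leaf[0] = 53 -> leaves = [53, 53, 89, 53]
  L0: [53, 53, 89, 53]
  L1: h(53,53)=(53*31+53)%997=699 h(89,53)=(89*31+53)%997=818 -> [699, 818]
  L2: h(699,818)=(699*31+818)%997=553 -> [553]
  root = 553 != target 976
Candidate B: set leaf[3] = 11 -> leaves = [41, 53, 89, 11]
  L0: [41, 53, 89, 11]
  L1: h(41,53)=(41*31+53)%997=327 h(89,11)=(89*31+11)%997=776 -> [327, 776]
  L2: h(327,776)=(327*31+776)%997=943 -> [943]
  root = 943 != target 976
Candidate C: set leaf[1] = 2 -> leaves = [41, 2, 89, 53]
  L0: [41, 2, 89, 53]
  L1: h(41,2)=(41*31+2)%997=276 h(89,53)=(89*31+53)%997=818 -> [276, 818]
  L2: h(276,818)=(276*31+818)%997=401 -> [401]
  root = 401 != target 976
Candidate D: set leaf[3] = 44 -> leaves = [41, 53, 89, 44]
  L0: [41, 53, 89, 44]
  L1: h(41,53)=(41*31+53)%997=327 h(89,44)=(89*31+44)%997=809 -> [327, 809]
  L2: h(327,809)=(327*31+809)%997=976 -> [976]
  root = 976 == target 976  ** MATCH **
Candidate D produces the target root.

Answer: D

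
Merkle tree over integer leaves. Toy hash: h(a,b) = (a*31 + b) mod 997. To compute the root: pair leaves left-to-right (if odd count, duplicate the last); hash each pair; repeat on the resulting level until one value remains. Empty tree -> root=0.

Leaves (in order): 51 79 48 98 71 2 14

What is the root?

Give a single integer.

Answer: 321

Derivation:
L0: [51, 79, 48, 98, 71, 2, 14]
L1: h(51,79)=(51*31+79)%997=663 h(48,98)=(48*31+98)%997=589 h(71,2)=(71*31+2)%997=209 h(14,14)=(14*31+14)%997=448 -> [663, 589, 209, 448]
L2: h(663,589)=(663*31+589)%997=205 h(209,448)=(209*31+448)%997=945 -> [205, 945]
L3: h(205,945)=(205*31+945)%997=321 -> [321]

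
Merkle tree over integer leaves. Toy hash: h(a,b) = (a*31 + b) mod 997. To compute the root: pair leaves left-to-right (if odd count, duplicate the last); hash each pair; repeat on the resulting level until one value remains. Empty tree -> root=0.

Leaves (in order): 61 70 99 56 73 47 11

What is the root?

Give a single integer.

Answer: 535

Derivation:
L0: [61, 70, 99, 56, 73, 47, 11]
L1: h(61,70)=(61*31+70)%997=964 h(99,56)=(99*31+56)%997=134 h(73,47)=(73*31+47)%997=316 h(11,11)=(11*31+11)%997=352 -> [964, 134, 316, 352]
L2: h(964,134)=(964*31+134)%997=108 h(316,352)=(316*31+352)%997=178 -> [108, 178]
L3: h(108,178)=(108*31+178)%997=535 -> [535]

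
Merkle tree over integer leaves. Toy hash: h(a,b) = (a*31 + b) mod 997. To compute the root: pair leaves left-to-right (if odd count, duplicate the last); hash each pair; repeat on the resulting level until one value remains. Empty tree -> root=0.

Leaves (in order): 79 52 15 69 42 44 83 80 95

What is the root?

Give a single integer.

Answer: 418

Derivation:
L0: [79, 52, 15, 69, 42, 44, 83, 80, 95]
L1: h(79,52)=(79*31+52)%997=507 h(15,69)=(15*31+69)%997=534 h(42,44)=(42*31+44)%997=349 h(83,80)=(83*31+80)%997=659 h(95,95)=(95*31+95)%997=49 -> [507, 534, 349, 659, 49]
L2: h(507,534)=(507*31+534)%997=299 h(349,659)=(349*31+659)%997=511 h(49,49)=(49*31+49)%997=571 -> [299, 511, 571]
L3: h(299,511)=(299*31+511)%997=807 h(571,571)=(571*31+571)%997=326 -> [807, 326]
L4: h(807,326)=(807*31+326)%997=418 -> [418]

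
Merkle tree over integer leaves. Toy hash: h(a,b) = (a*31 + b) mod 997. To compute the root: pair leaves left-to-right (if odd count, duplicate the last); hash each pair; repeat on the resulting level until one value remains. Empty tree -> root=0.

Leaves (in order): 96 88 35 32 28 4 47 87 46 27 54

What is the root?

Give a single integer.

Answer: 649

Derivation:
L0: [96, 88, 35, 32, 28, 4, 47, 87, 46, 27, 54]
L1: h(96,88)=(96*31+88)%997=73 h(35,32)=(35*31+32)%997=120 h(28,4)=(28*31+4)%997=872 h(47,87)=(47*31+87)%997=547 h(46,27)=(46*31+27)%997=456 h(54,54)=(54*31+54)%997=731 -> [73, 120, 872, 547, 456, 731]
L2: h(73,120)=(73*31+120)%997=389 h(872,547)=(872*31+547)%997=660 h(456,731)=(456*31+731)%997=909 -> [389, 660, 909]
L3: h(389,660)=(389*31+660)%997=755 h(909,909)=(909*31+909)%997=175 -> [755, 175]
L4: h(755,175)=(755*31+175)%997=649 -> [649]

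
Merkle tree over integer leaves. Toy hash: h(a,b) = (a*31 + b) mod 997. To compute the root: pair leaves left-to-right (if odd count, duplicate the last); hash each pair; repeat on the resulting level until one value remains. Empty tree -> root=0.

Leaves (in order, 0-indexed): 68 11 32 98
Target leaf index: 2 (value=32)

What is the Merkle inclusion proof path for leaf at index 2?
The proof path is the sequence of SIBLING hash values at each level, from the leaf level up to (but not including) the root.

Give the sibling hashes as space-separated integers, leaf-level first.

L0 (leaves): [68, 11, 32, 98], target index=2
L1: h(68,11)=(68*31+11)%997=125 [pair 0] h(32,98)=(32*31+98)%997=93 [pair 1] -> [125, 93]
  Sibling for proof at L0: 98
L2: h(125,93)=(125*31+93)%997=977 [pair 0] -> [977]
  Sibling for proof at L1: 125
Root: 977
Proof path (sibling hashes from leaf to root): [98, 125]

Answer: 98 125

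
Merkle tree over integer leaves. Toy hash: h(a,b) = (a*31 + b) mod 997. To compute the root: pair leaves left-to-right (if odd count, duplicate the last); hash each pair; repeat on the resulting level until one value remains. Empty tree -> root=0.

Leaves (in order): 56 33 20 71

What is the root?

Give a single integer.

Answer: 695

Derivation:
L0: [56, 33, 20, 71]
L1: h(56,33)=(56*31+33)%997=772 h(20,71)=(20*31+71)%997=691 -> [772, 691]
L2: h(772,691)=(772*31+691)%997=695 -> [695]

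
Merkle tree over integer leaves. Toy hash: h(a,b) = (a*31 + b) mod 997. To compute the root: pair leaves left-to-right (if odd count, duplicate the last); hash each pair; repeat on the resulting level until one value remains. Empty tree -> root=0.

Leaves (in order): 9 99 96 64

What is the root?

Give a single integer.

Answer: 800

Derivation:
L0: [9, 99, 96, 64]
L1: h(9,99)=(9*31+99)%997=378 h(96,64)=(96*31+64)%997=49 -> [378, 49]
L2: h(378,49)=(378*31+49)%997=800 -> [800]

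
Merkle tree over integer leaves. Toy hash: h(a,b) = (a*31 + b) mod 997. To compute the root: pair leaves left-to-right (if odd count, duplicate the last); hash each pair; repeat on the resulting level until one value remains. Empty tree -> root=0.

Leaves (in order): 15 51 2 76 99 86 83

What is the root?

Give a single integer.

L0: [15, 51, 2, 76, 99, 86, 83]
L1: h(15,51)=(15*31+51)%997=516 h(2,76)=(2*31+76)%997=138 h(99,86)=(99*31+86)%997=164 h(83,83)=(83*31+83)%997=662 -> [516, 138, 164, 662]
L2: h(516,138)=(516*31+138)%997=182 h(164,662)=(164*31+662)%997=761 -> [182, 761]
L3: h(182,761)=(182*31+761)%997=421 -> [421]

Answer: 421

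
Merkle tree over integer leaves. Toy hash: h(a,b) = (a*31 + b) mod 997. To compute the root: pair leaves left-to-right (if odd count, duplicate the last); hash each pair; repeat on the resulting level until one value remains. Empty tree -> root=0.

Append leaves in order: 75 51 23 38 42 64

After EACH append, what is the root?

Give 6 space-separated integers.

Answer: 75 382 614 629 693 400

Derivation:
After append 75 (leaves=[75]):
  L0: [75]
  root=75
After append 51 (leaves=[75, 51]):
  L0: [75, 51]
  L1: h(75,51)=(75*31+51)%997=382 -> [382]
  root=382
After append 23 (leaves=[75, 51, 23]):
  L0: [75, 51, 23]
  L1: h(75,51)=(75*31+51)%997=382 h(23,23)=(23*31+23)%997=736 -> [382, 736]
  L2: h(382,736)=(382*31+736)%997=614 -> [614]
  root=614
After append 38 (leaves=[75, 51, 23, 38]):
  L0: [75, 51, 23, 38]
  L1: h(75,51)=(75*31+51)%997=382 h(23,38)=(23*31+38)%997=751 -> [382, 751]
  L2: h(382,751)=(382*31+751)%997=629 -> [629]
  root=629
After append 42 (leaves=[75, 51, 23, 38, 42]):
  L0: [75, 51, 23, 38, 42]
  L1: h(75,51)=(75*31+51)%997=382 h(23,38)=(23*31+38)%997=751 h(42,42)=(42*31+42)%997=347 -> [382, 751, 347]
  L2: h(382,751)=(382*31+751)%997=629 h(347,347)=(347*31+347)%997=137 -> [629, 137]
  L3: h(629,137)=(629*31+137)%997=693 -> [693]
  root=693
After append 64 (leaves=[75, 51, 23, 38, 42, 64]):
  L0: [75, 51, 23, 38, 42, 64]
  L1: h(75,51)=(75*31+51)%997=382 h(23,38)=(23*31+38)%997=751 h(42,64)=(42*31+64)%997=369 -> [382, 751, 369]
  L2: h(382,751)=(382*31+751)%997=629 h(369,369)=(369*31+369)%997=841 -> [629, 841]
  L3: h(629,841)=(629*31+841)%997=400 -> [400]
  root=400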